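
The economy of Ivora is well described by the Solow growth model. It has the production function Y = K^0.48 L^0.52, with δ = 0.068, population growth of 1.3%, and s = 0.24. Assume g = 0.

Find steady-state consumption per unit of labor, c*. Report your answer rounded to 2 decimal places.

c* = 2.07

In steady state, investment equals break-even investment: s·k^α = (n + δ)·k.
Rearranging, k^(1−α) = s / (n + δ).
k^0.52 = 0.24 / (0.013 + 0.068) = 0.24 / 0.081 = 2.9630
k* = 2.9630^(1/0.52) ≈ 8.0756
y* = (k*)^α = 8.0756^0.48 ≈ 2.7255
c* = (1 − s)·y* = (1 − 0.24) × 2.7255 ≈ 2.0714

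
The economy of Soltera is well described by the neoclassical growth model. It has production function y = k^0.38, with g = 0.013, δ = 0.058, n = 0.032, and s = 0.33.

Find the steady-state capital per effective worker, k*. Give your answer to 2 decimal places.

k* ≈ 6.54

Steady state requires s·f(k) = (n + g + δ)·k, i.e. s·k^α = (n + g + δ)·k.
Rearranging, k^(1−α) = s / (n + g + δ).
k^0.62 = 0.33 / (0.032 + 0.013 + 0.058) = 0.33 / 0.103 = 3.2039
k* = 3.2039^(1/0.62) ≈ 6.5405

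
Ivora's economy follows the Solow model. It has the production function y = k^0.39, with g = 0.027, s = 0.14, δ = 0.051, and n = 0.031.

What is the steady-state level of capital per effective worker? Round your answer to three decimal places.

k* ≈ 1.507

Steady state requires s·f(k) = (n + g + δ)·k, i.e. s·k^α = (n + g + δ)·k.
Rearranging, k^(1−α) = s / (n + g + δ).
k^0.61 = 0.14 / (0.031 + 0.027 + 0.051) = 0.14 / 0.109 = 1.2844
k* = 1.2844^(1/0.61) ≈ 1.5073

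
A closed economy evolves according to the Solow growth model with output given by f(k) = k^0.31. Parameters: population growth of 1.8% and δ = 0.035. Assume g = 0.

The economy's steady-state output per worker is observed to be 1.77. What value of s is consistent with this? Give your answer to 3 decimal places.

s ≈ 0.189

Steady state requires s·f(k) = (n + δ)·k, i.e. s·k^α = (n + δ)·k.
Since y* = [s/(n + δ)]^(α/(1−α)), we have s/(n + δ) = (y*)^((1−α)/α) = 1.77^2.2258 = 3.5640.
Therefore s = 3.5640 × (n + δ) = 3.5640 × 0.053 = 0.1889.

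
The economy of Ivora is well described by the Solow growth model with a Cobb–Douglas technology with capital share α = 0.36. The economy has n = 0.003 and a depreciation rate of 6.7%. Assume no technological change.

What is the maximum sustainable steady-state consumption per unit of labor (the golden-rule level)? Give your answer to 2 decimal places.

At the golden rule, f'(k) = n + δ, so α·k^(α−1) = n + δ and k_gold = (α/(n + δ))^(1/(1−α)).
k_gold = (0.36/0.070)^(1/0.64) = 5.1429^1.5625 ≈ 12.9200
c_gold = f(k_gold) − (n + δ)·k_gold = 2.5122 − 0.070×12.9200 ≈ 1.6078

c_gold ≈ 1.61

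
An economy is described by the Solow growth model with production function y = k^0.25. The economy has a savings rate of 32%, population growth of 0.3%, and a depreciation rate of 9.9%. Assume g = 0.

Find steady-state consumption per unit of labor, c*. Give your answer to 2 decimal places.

At the steady state, Δk = 0, so s·k^α = (n + δ)·k.
Dividing both sides by k: k^(1−α) = s / (n + δ).
k^0.75 = 0.32 / (0.003 + 0.099) = 0.32 / 0.102 = 3.1373
k* = 3.1373^(1/0.75) ≈ 4.5928
y* = (k*)^α = 4.5928^0.25 ≈ 1.4639
c* = (1 − s)·y* = (1 − 0.32) × 1.4639 ≈ 0.9955

c* = 1.00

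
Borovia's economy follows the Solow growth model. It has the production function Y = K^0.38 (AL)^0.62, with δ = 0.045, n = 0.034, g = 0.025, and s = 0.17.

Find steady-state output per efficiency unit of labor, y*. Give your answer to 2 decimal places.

At the steady state, Δk = 0, so s·k^α = (n + g + δ)·k.
Dividing both sides by k: k^(1−α) = s / (n + g + δ).
k^0.62 = 0.17 / (0.034 + 0.025 + 0.045) = 0.17 / 0.104 = 1.6346
k* = 1.6346^(1/0.62) ≈ 2.2091
y* = (k*)^α = 2.2091^0.38 ≈ 1.3515

y* = 1.35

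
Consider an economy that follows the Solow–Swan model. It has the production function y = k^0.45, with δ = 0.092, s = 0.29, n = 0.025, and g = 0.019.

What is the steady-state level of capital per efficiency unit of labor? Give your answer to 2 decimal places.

k* = 3.96

In steady state, investment equals break-even investment: s·k^α = (n + g + δ)·k.
Rearranging, k^(1−α) = s / (n + g + δ).
k^0.55 = 0.29 / (0.025 + 0.019 + 0.092) = 0.29 / 0.136 = 2.1324
k* = 2.1324^(1/0.55) ≈ 3.9623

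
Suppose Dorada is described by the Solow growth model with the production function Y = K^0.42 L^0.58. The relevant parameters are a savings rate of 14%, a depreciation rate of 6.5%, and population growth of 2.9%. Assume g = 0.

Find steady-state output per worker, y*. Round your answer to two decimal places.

y* = 1.33

In steady state, investment equals break-even investment: s·k^α = (n + δ)·k.
Rearranging, k^(1−α) = s / (n + δ).
k^0.58 = 0.14 / (0.029 + 0.065) = 0.14 / 0.094 = 1.4894
k* = 1.4894^(1/0.58) ≈ 1.9874
y* = (k*)^α = 1.9874^0.42 ≈ 1.3344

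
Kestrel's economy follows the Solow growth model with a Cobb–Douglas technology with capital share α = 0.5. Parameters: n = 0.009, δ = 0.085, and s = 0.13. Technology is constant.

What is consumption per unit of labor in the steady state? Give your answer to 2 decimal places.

Steady state requires s·f(k) = (n + δ)·k, i.e. s·k^α = (n + δ)·k.
Rearranging, k^(1−α) = s / (n + δ).
k^0.5 = 0.13 / (0.009 + 0.085) = 0.13 / 0.094 = 1.3830
k* = 1.3830^(1/0.5) ≈ 1.9127
y* = (k*)^α = 1.9127^0.5 ≈ 1.3830
c* = (1 − s)·y* = (1 − 0.13) × 1.3830 ≈ 1.2032

c* ≈ 1.20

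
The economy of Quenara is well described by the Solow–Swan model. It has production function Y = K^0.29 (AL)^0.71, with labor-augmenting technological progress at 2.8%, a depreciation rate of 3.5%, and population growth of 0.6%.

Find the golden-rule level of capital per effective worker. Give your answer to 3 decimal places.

The golden rule sets f'(k) = n + g + δ, i.e. α·k^(α−1) = n + g + δ.
So k^(1−α) = α / (n + g + δ) = 0.29 / 0.069 = 4.2029.
k_gold = 4.2029^(1/0.71) ≈ 7.5551

k_gold ≈ 7.555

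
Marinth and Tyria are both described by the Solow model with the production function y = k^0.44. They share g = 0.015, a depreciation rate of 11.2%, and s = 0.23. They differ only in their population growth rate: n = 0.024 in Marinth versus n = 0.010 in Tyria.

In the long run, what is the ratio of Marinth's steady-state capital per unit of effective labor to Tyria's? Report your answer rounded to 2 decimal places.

k*_M / k*_T ≈ 0.84

Steady-state k* = [s/(n + g + δ)]^(1/(1−α)), so the ratio is [ (s_M/(n + g + δ)_M) / (s_T/(n + g + δ)_T) ]^1.7857.
s_M/(n + g + δ)_M = 0.23/0.151 = 1.5232; s_T/(n + g + δ)_T = 0.23/0.137 = 1.6788.
Ratio = (1.5232/1.6788)^1.7857 = 0.9073^1.7857 ≈ 0.8405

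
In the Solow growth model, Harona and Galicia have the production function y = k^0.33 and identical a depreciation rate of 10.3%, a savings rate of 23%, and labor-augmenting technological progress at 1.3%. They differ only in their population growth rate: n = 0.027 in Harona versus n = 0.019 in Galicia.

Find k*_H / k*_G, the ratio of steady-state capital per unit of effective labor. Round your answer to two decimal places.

Steady-state k* = [s/(n + g + δ)]^(1/(1−α)), so the ratio is [ (s_H/(n + g + δ)_H) / (s_G/(n + g + δ)_G) ]^1.4925.
s_H/(n + g + δ)_H = 0.23/0.143 = 1.6084; s_G/(n + g + δ)_G = 0.23/0.135 = 1.7037.
Ratio = (1.6084/1.7037)^1.4925 = 0.9441^1.4925 ≈ 0.9177

k*_H / k*_G ≈ 0.92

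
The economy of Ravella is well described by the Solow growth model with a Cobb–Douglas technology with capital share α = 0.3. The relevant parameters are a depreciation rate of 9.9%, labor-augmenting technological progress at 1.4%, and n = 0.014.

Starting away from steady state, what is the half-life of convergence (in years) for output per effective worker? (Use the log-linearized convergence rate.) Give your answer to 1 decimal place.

half-life ≈ 7.8 years

Near the steady state the convergence rate is λ = (1 − α)(n + g + δ).
λ = (1 − 0.3) × 0.127 = 0.7 × 0.127 = 0.0889
Half-life = ln 2 / λ = 0.6931 / 0.0889 ≈ 7.80 years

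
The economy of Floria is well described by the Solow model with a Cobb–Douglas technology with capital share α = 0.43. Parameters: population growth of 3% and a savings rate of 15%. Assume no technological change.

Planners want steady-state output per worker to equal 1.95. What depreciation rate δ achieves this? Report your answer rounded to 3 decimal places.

Steady state requires s·f(k) = (n + δ)·k, i.e. s·k^α = (n + δ)·k.
Since y* = [s/(n + δ)]^(α/(1−α)), we have s/(n + δ) = (y*)^((1−α)/α) = 1.95^1.3256 = 2.4236.
Therefore n + δ = s / 2.4236 = 0.15 / 2.4236 = 0.0619, so δ = 0.0619 − 0.030 = 0.0319.

δ ≈ 0.032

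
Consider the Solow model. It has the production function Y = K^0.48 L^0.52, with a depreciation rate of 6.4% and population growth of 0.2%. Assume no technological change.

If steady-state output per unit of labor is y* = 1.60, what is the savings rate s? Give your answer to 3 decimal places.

At the steady state, Δk = 0, so s·k^α = (n + δ)·k.
Since y* = [s/(n + δ)]^(α/(1−α)), we have s/(n + δ) = (y*)^((1−α)/α) = 1.60^1.0833 = 1.6639.
Therefore s = 1.6639 × (n + δ) = 1.6639 × 0.066 = 0.1098.

s ≈ 0.110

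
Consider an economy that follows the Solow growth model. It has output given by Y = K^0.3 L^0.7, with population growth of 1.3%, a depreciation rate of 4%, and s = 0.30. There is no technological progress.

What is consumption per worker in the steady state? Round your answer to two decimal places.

At the steady state, Δk = 0, so s·k^α = (n + δ)·k.
Dividing both sides by k: k^(1−α) = s / (n + δ).
k^0.7 = 0.30 / (0.013 + 0.040) = 0.30 / 0.053 = 5.6604
k* = 5.6604^(1/0.7) ≈ 11.8986
y* = (k*)^α = 11.8986^0.3 ≈ 2.1021
c* = (1 − s)·y* = (1 − 0.30) × 2.1021 ≈ 1.4715

c* = 1.47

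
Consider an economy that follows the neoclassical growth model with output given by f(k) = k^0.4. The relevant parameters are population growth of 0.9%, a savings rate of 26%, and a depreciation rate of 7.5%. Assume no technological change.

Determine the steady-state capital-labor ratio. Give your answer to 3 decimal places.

k* ≈ 6.574

Steady state requires s·f(k) = (n + δ)·k, i.e. s·k^α = (n + δ)·k.
Rearranging, k^(1−α) = s / (n + δ).
k^0.6 = 0.26 / (0.009 + 0.075) = 0.26 / 0.084 = 3.0952
k* = 3.0952^(1/0.6) ≈ 6.5738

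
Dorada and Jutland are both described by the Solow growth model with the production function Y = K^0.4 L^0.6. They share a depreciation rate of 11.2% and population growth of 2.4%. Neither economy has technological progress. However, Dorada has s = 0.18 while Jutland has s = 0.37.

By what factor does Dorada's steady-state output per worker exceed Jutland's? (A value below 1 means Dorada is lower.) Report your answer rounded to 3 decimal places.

ratio ≈ 0.619

Steady-state y* = [s/(n + δ)]^(α/(1−α)), so the ratio is [ (s_D/(n + δ)_D) / (s_J/(n + δ)_J) ]^0.6667.
s_D/(n + δ)_D = 0.18/0.136 = 1.3235; s_J/(n + δ)_J = 0.37/0.136 = 2.7206.
Ratio = (1.3235/2.7206)^0.6667 = 0.4865^0.6667 ≈ 0.6186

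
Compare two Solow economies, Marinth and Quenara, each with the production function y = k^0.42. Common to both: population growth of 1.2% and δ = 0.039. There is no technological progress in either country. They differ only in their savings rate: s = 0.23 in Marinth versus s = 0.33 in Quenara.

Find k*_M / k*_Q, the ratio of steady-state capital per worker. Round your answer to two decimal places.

Steady-state k* = [s/(n + δ)]^(1/(1−α)), so the ratio is [ (s_M/(n + δ)_M) / (s_Q/(n + δ)_Q) ]^1.7241.
s_M/(n + δ)_M = 0.23/0.051 = 4.5098; s_Q/(n + δ)_Q = 0.33/0.051 = 6.4706.
Ratio = (4.5098/6.4706)^1.7241 = 0.6970^1.7241 ≈ 0.5367

k*_M / k*_Q ≈ 0.54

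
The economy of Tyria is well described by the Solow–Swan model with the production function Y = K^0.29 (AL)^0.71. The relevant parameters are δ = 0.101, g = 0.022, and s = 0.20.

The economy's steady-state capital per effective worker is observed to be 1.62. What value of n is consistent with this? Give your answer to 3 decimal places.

In steady state, investment equals break-even investment: s·k^α = (n + g + δ)·k.
So s / (n + g + δ) = (k*)^(1−α) = 1.62^0.71 = 1.4085.
Therefore n + g + δ = s / 1.4085 = 0.20 / 1.4085 = 0.1420, so n = 0.1420 − 0.123 = 0.0190.

n ≈ 0.019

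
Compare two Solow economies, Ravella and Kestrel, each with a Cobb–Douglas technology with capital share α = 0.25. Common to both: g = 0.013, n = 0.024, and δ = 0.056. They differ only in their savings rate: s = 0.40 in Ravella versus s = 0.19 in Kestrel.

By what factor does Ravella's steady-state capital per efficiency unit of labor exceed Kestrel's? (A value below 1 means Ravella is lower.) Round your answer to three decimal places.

Steady-state k* = [s/(n + g + δ)]^(1/(1−α)), so the ratio is [ (s_R/(n + g + δ)_R) / (s_K/(n + g + δ)_K) ]^1.3333.
s_R/(n + g + δ)_R = 0.40/0.093 = 4.3011; s_K/(n + g + δ)_K = 0.19/0.093 = 2.0430.
Ratio = (4.3011/2.0430)^1.3333 = 2.1053^1.3333 ≈ 2.6982

k*_R / k*_K ≈ 2.698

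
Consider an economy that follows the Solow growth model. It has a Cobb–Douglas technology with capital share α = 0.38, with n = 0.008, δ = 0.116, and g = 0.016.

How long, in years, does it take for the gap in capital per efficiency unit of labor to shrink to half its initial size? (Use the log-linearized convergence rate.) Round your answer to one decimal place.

half-life ≈ 8.0 years

Near the steady state the convergence rate is λ = (1 − α)(n + g + δ).
λ = (1 − 0.38) × 0.140 = 0.62 × 0.140 = 0.0868
Half-life = ln 2 / λ = 0.6931 / 0.0868 ≈ 7.99 years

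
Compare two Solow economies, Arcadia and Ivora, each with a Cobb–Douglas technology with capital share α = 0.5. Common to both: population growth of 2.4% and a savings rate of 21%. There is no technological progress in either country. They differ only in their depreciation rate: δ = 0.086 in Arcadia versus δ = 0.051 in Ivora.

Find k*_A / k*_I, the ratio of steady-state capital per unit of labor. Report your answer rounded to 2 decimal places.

k*_A / k*_I ≈ 0.46

Steady-state k* = [s/(n + δ)]^(1/(1−α)), so the ratio is [ (s_A/(n + δ)_A) / (s_I/(n + δ)_I) ]^2.
s_A/(n + δ)_A = 0.21/0.110 = 1.9091; s_I/(n + δ)_I = 0.21/0.075 = 2.8000.
Ratio = (1.9091/2.8000)^2 = 0.6818^2 ≈ 0.4649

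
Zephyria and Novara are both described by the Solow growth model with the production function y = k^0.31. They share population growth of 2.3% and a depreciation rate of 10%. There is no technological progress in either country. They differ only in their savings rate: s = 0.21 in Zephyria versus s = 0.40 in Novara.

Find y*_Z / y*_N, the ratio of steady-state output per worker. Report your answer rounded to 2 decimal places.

ratio ≈ 0.75

Steady-state y* = [s/(n + δ)]^(α/(1−α)), so the ratio is [ (s_Z/(n + δ)_Z) / (s_N/(n + δ)_N) ]^0.4493.
s_Z/(n + δ)_Z = 0.21/0.123 = 1.7073; s_N/(n + δ)_N = 0.40/0.123 = 3.2520.
Ratio = (1.7073/3.2520)^0.4493 = 0.5250^0.4493 ≈ 0.7486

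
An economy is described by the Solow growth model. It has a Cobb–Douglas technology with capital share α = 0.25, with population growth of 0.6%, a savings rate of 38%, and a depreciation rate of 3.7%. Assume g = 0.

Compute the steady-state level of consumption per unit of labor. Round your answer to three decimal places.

Steady state requires s·f(k) = (n + δ)·k, i.e. s·k^α = (n + δ)·k.
Dividing both sides by k: k^(1−α) = s / (n + δ).
k^0.75 = 0.38 / (0.006 + 0.037) = 0.38 / 0.043 = 8.8372
k* = 8.8372^(1/0.75) ≈ 18.2706
y* = (k*)^α = 18.2706^0.25 ≈ 2.0675
c* = (1 − s)·y* = (1 − 0.38) × 2.0675 ≈ 1.2819

c* = 1.282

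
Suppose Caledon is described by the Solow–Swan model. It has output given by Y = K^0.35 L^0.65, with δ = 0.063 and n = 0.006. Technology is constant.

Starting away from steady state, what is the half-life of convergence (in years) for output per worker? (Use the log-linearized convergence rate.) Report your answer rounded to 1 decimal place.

about 15.5 years

Near the steady state the convergence rate is λ = (1 − α)(n + δ).
λ = (1 − 0.35) × 0.069 = 0.65 × 0.069 = 0.04485
Half-life = ln 2 / λ = 0.6931 / 0.04485 ≈ 15.45 years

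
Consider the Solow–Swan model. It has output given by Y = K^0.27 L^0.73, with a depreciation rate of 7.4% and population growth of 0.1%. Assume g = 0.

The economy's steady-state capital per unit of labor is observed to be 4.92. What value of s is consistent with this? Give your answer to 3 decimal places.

s ≈ 0.240

Steady state requires s·f(k) = (n + δ)·k, i.e. s·k^α = (n + δ)·k.
So s / (n + δ) = (k*)^(1−α) = 4.92^0.73 = 3.1999.
Therefore s = 3.1999 × (n + δ) = 3.1999 × 0.075 = 0.2400.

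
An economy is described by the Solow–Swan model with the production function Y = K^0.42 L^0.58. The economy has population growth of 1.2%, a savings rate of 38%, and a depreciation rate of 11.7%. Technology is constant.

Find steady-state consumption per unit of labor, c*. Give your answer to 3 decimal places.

c* ≈ 1.356

At the steady state, Δk = 0, so s·k^α = (n + δ)·k.
Dividing both sides by k: k^(1−α) = s / (n + δ).
k^0.58 = 0.38 / (0.012 + 0.117) = 0.38 / 0.129 = 2.9457
k* = 2.9457^(1/0.58) ≈ 6.4409
y* = (k*)^α = 6.4409^0.42 ≈ 2.1865
c* = (1 − s)·y* = (1 − 0.38) × 2.1865 ≈ 1.3556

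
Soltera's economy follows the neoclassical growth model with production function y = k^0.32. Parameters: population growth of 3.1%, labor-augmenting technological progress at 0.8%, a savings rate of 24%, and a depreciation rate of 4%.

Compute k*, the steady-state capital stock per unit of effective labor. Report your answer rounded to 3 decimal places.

At the steady state, Δk = 0, so s·k^α = (n + g + δ)·k.
Dividing both sides by k: k^(1−α) = s / (n + g + δ).
k^0.68 = 0.24 / (0.031 + 0.008 + 0.040) = 0.24 / 0.079 = 3.0380
k* = 3.0380^(1/0.68) ≈ 5.1249

k* ≈ 5.125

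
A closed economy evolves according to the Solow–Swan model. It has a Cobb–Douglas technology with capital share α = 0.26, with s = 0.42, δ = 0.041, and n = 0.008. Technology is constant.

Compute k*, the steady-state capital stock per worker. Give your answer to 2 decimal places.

k* = 18.23

In steady state, investment equals break-even investment: s·k^α = (n + δ)·k.
Dividing both sides by k: k^(1−α) = s / (n + δ).
k^0.74 = 0.42 / (0.008 + 0.041) = 0.42 / 0.049 = 8.5714
k* = 8.5714^(1/0.74) ≈ 18.2340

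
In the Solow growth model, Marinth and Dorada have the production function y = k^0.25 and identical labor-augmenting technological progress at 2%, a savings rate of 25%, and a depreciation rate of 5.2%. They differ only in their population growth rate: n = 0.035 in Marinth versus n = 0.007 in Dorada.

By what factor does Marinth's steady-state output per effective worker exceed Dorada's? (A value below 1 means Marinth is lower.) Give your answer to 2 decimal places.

y*_M / y*_D ≈ 0.90

Steady-state y* = [s/(n + g + δ)]^(α/(1−α)), so the ratio is [ (s_M/(n + g + δ)_M) / (s_D/(n + g + δ)_D) ]^0.3333.
s_M/(n + g + δ)_M = 0.25/0.107 = 2.3364; s_D/(n + g + δ)_D = 0.25/0.079 = 3.1646.
Ratio = (2.3364/3.1646)^0.3333 = 0.7383^0.3333 ≈ 0.9038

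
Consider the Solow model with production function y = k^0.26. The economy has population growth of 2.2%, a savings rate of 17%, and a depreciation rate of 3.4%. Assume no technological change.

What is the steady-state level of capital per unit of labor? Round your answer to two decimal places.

k* ≈ 4.48

At the steady state, Δk = 0, so s·k^α = (n + δ)·k.
Rearranging, k^(1−α) = s / (n + δ).
k^0.74 = 0.17 / (0.022 + 0.034) = 0.17 / 0.056 = 3.0357
k* = 3.0357^(1/0.74) ≈ 4.4844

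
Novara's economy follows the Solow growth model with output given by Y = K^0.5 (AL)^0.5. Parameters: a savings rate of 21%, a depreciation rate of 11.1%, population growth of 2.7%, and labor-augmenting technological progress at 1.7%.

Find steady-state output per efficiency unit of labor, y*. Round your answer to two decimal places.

Steady state requires s·f(k) = (n + g + δ)·k, i.e. s·k^α = (n + g + δ)·k.
Rearranging, k^(1−α) = s / (n + g + δ).
k^0.5 = 0.21 / (0.027 + 0.017 + 0.111) = 0.21 / 0.155 = 1.3548
k* = 1.3548^(1/0.5) ≈ 1.8355
y* = (k*)^α = 1.8355^0.5 ≈ 1.3548

y* ≈ 1.35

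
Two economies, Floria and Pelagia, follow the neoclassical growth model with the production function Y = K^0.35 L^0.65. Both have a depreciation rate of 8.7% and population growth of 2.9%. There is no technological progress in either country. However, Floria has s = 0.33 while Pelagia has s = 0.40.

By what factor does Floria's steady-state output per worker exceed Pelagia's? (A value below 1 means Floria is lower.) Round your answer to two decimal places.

y*_F / y*_P ≈ 0.90

Steady-state y* = [s/(n + δ)]^(α/(1−α)), so the ratio is [ (s_F/(n + δ)_F) / (s_P/(n + δ)_P) ]^0.5385.
s_F/(n + δ)_F = 0.33/0.116 = 2.8448; s_P/(n + δ)_P = 0.40/0.116 = 3.4483.
Ratio = (2.8448/3.4483)^0.5385 = 0.8250^0.5385 ≈ 0.9016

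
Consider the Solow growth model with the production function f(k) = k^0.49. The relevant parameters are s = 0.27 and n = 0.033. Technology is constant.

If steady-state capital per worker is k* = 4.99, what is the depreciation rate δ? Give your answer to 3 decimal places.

At the steady state, Δk = 0, so s·k^α = (n + δ)·k.
So s / (n + δ) = (k*)^(1−α) = 4.99^0.51 = 2.2700.
Therefore n + δ = s / 2.2700 = 0.27 / 2.2700 = 0.1189, so δ = 0.1189 − 0.033 = 0.0859.

δ ≈ 0.086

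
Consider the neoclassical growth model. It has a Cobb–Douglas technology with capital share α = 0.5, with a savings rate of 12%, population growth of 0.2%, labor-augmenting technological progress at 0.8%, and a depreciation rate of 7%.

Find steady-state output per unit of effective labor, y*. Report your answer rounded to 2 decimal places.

y* ≈ 1.50

At the steady state, Δk = 0, so s·k^α = (n + g + δ)·k.
Rearranging, k^(1−α) = s / (n + g + δ).
k^0.5 = 0.12 / (0.002 + 0.008 + 0.070) = 0.12 / 0.080 = 1.5000
k* = 1.5000^(1/0.5) ≈ 2.2500
y* = (k*)^α = 2.2500^0.5 ≈ 1.5000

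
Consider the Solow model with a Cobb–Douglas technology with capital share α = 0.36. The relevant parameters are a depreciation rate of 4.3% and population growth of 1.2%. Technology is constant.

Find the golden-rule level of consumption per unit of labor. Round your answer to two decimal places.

c_gold ≈ 1.84

At the golden rule, f'(k) = n + δ, so α·k^(α−1) = n + δ and k_gold = (α/(n + δ))^(1/(1−α)).
k_gold = (0.36/0.055)^(1/0.64) = 6.5455^1.5625 ≈ 18.8326
c_gold = f(k_gold) − (n + δ)·k_gold = 2.8772 − 0.055×18.8326 ≈ 1.8414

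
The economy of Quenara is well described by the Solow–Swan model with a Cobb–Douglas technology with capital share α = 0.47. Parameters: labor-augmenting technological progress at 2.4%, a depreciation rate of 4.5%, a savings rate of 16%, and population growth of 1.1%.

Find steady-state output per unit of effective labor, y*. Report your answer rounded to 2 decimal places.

y* = 1.85

Steady state requires s·f(k) = (n + g + δ)·k, i.e. s·k^α = (n + g + δ)·k.
Dividing both sides by k: k^(1−α) = s / (n + g + δ).
k^0.53 = 0.16 / (0.011 + 0.024 + 0.045) = 0.16 / 0.080 = 2.0000
k* = 2.0000^(1/0.53) ≈ 3.6981
y* = (k*)^α = 3.6981^0.47 ≈ 1.8491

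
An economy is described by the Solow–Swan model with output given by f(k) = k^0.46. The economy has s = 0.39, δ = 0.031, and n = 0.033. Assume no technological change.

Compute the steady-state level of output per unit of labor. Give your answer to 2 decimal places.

y* = 4.66

In steady state, investment equals break-even investment: s·k^α = (n + δ)·k.
Dividing both sides by k: k^(1−α) = s / (n + δ).
k^0.54 = 0.39 / (0.033 + 0.031) = 0.39 / 0.064 = 6.0938
k* = 6.0938^(1/0.54) ≈ 28.4117
y* = (k*)^α = 28.4117^0.46 ≈ 4.6624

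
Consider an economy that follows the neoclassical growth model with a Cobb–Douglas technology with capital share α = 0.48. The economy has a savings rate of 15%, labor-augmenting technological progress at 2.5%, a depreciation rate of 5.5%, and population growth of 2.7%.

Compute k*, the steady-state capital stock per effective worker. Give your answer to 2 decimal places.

k* ≈ 1.91

At the steady state, Δk = 0, so s·k^α = (n + g + δ)·k.
Rearranging, k^(1−α) = s / (n + g + δ).
k^0.52 = 0.15 / (0.027 + 0.025 + 0.055) = 0.15 / 0.107 = 1.4019
k* = 1.4019^(1/0.52) ≈ 1.9149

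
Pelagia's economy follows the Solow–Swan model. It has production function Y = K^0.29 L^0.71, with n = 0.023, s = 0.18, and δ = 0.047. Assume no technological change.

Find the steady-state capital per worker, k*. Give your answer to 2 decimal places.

k* ≈ 3.78

At the steady state, Δk = 0, so s·k^α = (n + δ)·k.
Dividing both sides by k: k^(1−α) = s / (n + δ).
k^0.71 = 0.18 / (0.023 + 0.047) = 0.18 / 0.070 = 2.5714
k* = 2.5714^(1/0.71) ≈ 3.7818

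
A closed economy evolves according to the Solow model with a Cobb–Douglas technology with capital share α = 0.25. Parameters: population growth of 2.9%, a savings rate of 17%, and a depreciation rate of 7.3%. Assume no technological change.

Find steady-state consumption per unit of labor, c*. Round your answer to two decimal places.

c* = 0.98

Steady state requires s·f(k) = (n + δ)·k, i.e. s·k^α = (n + δ)·k.
Dividing both sides by k: k^(1−α) = s / (n + δ).
k^0.75 = 0.17 / (0.029 + 0.073) = 0.17 / 0.102 = 1.6667
k* = 1.6667^(1/0.75) ≈ 1.9761
y* = (k*)^α = 1.9761^0.25 ≈ 1.1856
c* = (1 − s)·y* = (1 − 0.17) × 1.1856 ≈ 0.9840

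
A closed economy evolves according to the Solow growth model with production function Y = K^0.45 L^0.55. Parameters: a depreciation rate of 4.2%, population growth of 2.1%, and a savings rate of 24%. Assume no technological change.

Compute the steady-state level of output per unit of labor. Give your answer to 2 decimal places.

At the steady state, Δk = 0, so s·k^α = (n + δ)·k.
Rearranging, k^(1−α) = s / (n + δ).
k^0.55 = 0.24 / (0.021 + 0.042) = 0.24 / 0.063 = 3.8095
k* = 3.8095^(1/0.55) ≈ 11.3795
y* = (k*)^α = 11.3795^0.45 ≈ 2.9871

y* = 2.99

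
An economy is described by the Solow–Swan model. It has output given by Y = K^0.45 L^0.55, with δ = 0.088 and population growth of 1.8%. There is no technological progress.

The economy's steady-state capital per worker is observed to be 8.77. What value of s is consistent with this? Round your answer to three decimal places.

At the steady state, Δk = 0, so s·k^α = (n + δ)·k.
So s / (n + δ) = (k*)^(1−α) = 8.77^0.55 = 3.3010.
Therefore s = 3.3010 × (n + δ) = 3.3010 × 0.106 = 0.3499.

s ≈ 0.350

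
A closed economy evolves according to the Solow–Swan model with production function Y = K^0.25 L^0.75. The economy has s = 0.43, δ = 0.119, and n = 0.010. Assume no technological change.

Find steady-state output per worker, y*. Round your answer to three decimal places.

At the steady state, Δk = 0, so s·k^α = (n + δ)·k.
Rearranging, k^(1−α) = s / (n + δ).
k^0.75 = 0.43 / (0.010 + 0.119) = 0.43 / 0.129 = 3.3333
k* = 3.3333^(1/0.75) ≈ 4.9793
y* = (k*)^α = 4.9793^0.25 ≈ 1.4938

y* ≈ 1.494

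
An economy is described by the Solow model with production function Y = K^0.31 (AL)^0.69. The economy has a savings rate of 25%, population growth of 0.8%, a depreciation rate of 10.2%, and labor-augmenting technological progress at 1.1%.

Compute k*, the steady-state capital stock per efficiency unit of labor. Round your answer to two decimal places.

Steady state requires s·f(k) = (n + g + δ)·k, i.e. s·k^α = (n + g + δ)·k.
Rearranging, k^(1−α) = s / (n + g + δ).
k^0.69 = 0.25 / (0.008 + 0.011 + 0.102) = 0.25 / 0.121 = 2.0661
k* = 2.0661^(1/0.69) ≈ 2.8625

k* ≈ 2.86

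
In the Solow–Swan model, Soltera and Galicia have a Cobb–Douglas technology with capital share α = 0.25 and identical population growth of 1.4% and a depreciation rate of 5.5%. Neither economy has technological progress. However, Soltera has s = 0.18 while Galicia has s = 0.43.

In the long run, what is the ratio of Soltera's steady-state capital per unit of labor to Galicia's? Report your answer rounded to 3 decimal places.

Steady-state k* = [s/(n + δ)]^(1/(1−α)), so the ratio is [ (s_S/(n + δ)_S) / (s_G/(n + δ)_G) ]^1.3333.
s_S/(n + δ)_S = 0.18/0.069 = 2.6087; s_G/(n + δ)_G = 0.43/0.069 = 6.2319.
Ratio = (2.6087/6.2319)^1.3333 = 0.4186^1.3333 ≈ 0.3131

k*_S / k*_G ≈ 0.313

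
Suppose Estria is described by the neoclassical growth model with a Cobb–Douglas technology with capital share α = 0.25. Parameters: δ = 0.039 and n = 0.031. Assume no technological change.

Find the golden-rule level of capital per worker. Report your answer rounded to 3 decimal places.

k_gold ≈ 5.459

The golden rule sets f'(k) = n + δ, i.e. α·k^(α−1) = n + δ.
So k^(1−α) = α / (n + δ) = 0.25 / 0.070 = 3.5714.
k_gold = 3.5714^(1/0.75) ≈ 5.4591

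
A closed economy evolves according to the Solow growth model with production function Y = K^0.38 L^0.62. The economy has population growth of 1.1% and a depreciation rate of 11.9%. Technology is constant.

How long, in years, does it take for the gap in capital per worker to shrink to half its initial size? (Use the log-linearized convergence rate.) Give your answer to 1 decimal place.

t_½ ≈ 8.6 years

Near the steady state the convergence rate is λ = (1 − α)(n + δ).
λ = (1 − 0.38) × 0.130 = 0.62 × 0.130 = 0.0806
Half-life = ln 2 / λ = 0.6931 / 0.0806 ≈ 8.60 years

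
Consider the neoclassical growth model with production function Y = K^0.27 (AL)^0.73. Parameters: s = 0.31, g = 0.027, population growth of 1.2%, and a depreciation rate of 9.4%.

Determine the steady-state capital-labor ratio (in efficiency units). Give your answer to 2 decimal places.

k* = 3.19

At the steady state, Δk = 0, so s·k^α = (n + g + δ)·k.
Dividing both sides by k: k^(1−α) = s / (n + g + δ).
k^0.73 = 0.31 / (0.012 + 0.027 + 0.094) = 0.31 / 0.133 = 2.3308
k* = 2.3308^(1/0.73) ≈ 3.1874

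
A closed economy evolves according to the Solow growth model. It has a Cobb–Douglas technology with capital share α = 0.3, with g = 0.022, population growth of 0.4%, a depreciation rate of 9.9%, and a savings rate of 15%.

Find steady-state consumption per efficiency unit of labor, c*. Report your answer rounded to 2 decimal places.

At the steady state, Δk = 0, so s·k^α = (n + g + δ)·k.
Dividing both sides by k: k^(1−α) = s / (n + g + δ).
k^0.7 = 0.15 / (0.004 + 0.022 + 0.099) = 0.15 / 0.125 = 1.2000
k* = 1.2000^(1/0.7) ≈ 1.2975
y* = (k*)^α = 1.2975^0.3 ≈ 1.0813
c* = (1 − s)·y* = (1 − 0.15) × 1.0813 ≈ 0.9191

c* ≈ 0.92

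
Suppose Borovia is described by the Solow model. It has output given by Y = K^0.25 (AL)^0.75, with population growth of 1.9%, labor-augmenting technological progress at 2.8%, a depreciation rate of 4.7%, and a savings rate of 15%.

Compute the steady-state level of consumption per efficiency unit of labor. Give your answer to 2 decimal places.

Steady state requires s·f(k) = (n + g + δ)·k, i.e. s·k^α = (n + g + δ)·k.
Rearranging, k^(1−α) = s / (n + g + δ).
k^0.75 = 0.15 / (0.019 + 0.028 + 0.047) = 0.15 / 0.094 = 1.5957
k* = 1.5957^(1/0.75) ≈ 1.8647
y* = (k*)^α = 1.8647^0.25 ≈ 1.1686
c* = (1 − s)·y* = (1 − 0.15) × 1.1686 ≈ 0.9933

c* ≈ 0.99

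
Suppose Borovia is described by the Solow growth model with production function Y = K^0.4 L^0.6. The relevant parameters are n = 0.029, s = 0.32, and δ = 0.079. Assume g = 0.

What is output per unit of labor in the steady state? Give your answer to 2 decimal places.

In steady state, investment equals break-even investment: s·k^α = (n + δ)·k.
Rearranging, k^(1−α) = s / (n + δ).
k^0.6 = 0.32 / (0.029 + 0.079) = 0.32 / 0.108 = 2.9630
k* = 2.9630^(1/0.6) ≈ 6.1125
y* = (k*)^α = 6.1125^0.4 ≈ 2.0629

y* = 2.06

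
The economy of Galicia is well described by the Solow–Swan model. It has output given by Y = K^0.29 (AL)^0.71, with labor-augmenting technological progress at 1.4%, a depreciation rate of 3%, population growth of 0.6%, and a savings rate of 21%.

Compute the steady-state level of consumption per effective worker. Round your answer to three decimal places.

c* ≈ 1.420

In steady state, investment equals break-even investment: s·k^α = (n + g + δ)·k.
Rearranging, k^(1−α) = s / (n + g + δ).
k^0.71 = 0.21 / (0.006 + 0.014 + 0.030) = 0.21 / 0.050 = 4.2000
k* = 4.2000^(1/0.71) ≈ 7.5477
y* = (k*)^α = 7.5477^0.29 ≈ 1.7971
c* = (1 − s)·y* = (1 − 0.21) × 1.7971 ≈ 1.4197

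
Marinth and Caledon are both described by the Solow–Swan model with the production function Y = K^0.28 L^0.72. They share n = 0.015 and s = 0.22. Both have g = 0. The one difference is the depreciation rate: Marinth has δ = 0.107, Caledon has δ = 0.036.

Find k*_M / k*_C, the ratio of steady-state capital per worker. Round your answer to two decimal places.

Steady-state k* = [s/(n + δ)]^(1/(1−α)), so the ratio is [ (s_M/(n + δ)_M) / (s_C/(n + δ)_C) ]^1.3889.
s_M/(n + δ)_M = 0.22/0.122 = 1.8033; s_C/(n + δ)_C = 0.22/0.051 = 4.3137.
Ratio = (1.8033/4.3137)^1.3889 = 0.4180^1.3889 ≈ 0.2977

ratio ≈ 0.30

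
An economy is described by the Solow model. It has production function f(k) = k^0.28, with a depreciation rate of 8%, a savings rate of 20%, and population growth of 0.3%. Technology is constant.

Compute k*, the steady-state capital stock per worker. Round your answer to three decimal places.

k* ≈ 3.392

At the steady state, Δk = 0, so s·k^α = (n + δ)·k.
Dividing both sides by k: k^(1−α) = s / (n + δ).
k^0.72 = 0.20 / (0.003 + 0.080) = 0.20 / 0.083 = 2.4096
k* = 2.4096^(1/0.72) ≈ 3.3922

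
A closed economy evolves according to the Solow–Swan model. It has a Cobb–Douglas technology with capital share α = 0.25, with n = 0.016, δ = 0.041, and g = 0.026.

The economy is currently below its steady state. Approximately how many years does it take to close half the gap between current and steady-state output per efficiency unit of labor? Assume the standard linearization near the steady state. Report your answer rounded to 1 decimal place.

half-life ≈ 11.1 years

Near the steady state the convergence rate is λ = (1 − α)(n + g + δ).
λ = (1 − 0.25) × 0.083 = 0.75 × 0.083 = 0.06225
Half-life = ln 2 / λ = 0.6931 / 0.06225 ≈ 11.13 years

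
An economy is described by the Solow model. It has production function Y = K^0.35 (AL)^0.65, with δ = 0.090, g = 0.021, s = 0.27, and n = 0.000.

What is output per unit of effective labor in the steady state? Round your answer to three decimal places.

In steady state, investment equals break-even investment: s·k^α = (n + g + δ)·k.
Dividing both sides by k: k^(1−α) = s / (n + g + δ).
k^0.65 = 0.27 / (0.000 + 0.021 + 0.090) = 0.27 / 0.111 = 2.4324
k* = 2.4324^(1/0.65) ≈ 3.9255
y* = (k*)^α = 3.9255^0.35 ≈ 1.6139

y* ≈ 1.614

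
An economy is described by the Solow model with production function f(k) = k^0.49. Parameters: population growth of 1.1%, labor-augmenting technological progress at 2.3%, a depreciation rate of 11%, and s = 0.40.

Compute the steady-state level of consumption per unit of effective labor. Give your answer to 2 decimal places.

c* = 1.60

Steady state requires s·f(k) = (n + g + δ)·k, i.e. s·k^α = (n + g + δ)·k.
Rearranging, k^(1−α) = s / (n + g + δ).
k^0.51 = 0.40 / (0.011 + 0.023 + 0.110) = 0.40 / 0.144 = 2.7778
k* = 2.7778^(1/0.51) ≈ 7.4131
y* = (k*)^α = 7.4131^0.49 ≈ 2.6687
c* = (1 − s)·y* = (1 − 0.40) × 2.6687 ≈ 1.6012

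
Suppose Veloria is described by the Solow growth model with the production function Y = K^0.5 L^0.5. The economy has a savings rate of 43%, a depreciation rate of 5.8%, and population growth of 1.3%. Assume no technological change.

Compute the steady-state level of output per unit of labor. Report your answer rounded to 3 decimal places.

y* = 6.056

In steady state, investment equals break-even investment: s·k^α = (n + δ)·k.
Rearranging, k^(1−α) = s / (n + δ).
k^0.5 = 0.43 / (0.013 + 0.058) = 0.43 / 0.071 = 6.0563
k* = 6.0563^(1/0.5) ≈ 36.6788
y* = (k*)^α = 36.6788^0.5 ≈ 6.0563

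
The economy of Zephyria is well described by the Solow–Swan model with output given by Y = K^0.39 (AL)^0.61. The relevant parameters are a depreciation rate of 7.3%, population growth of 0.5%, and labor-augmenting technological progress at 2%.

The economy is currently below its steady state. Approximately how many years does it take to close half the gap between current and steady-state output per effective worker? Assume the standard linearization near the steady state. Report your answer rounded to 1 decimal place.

t_½ ≈ 11.6 years

Near the steady state the convergence rate is λ = (1 − α)(n + g + δ).
λ = (1 − 0.39) × 0.098 = 0.61 × 0.098 = 0.05978
Half-life = ln 2 / λ = 0.6931 / 0.05978 ≈ 11.59 years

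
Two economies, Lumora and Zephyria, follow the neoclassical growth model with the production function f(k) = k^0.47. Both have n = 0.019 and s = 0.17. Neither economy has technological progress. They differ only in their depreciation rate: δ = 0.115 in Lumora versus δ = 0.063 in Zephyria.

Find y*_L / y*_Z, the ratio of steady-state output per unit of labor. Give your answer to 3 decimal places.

y*_L / y*_Z ≈ 0.647

Steady-state y* = [s/(n + δ)]^(α/(1−α)), so the ratio is [ (s_L/(n + δ)_L) / (s_Z/(n + δ)_Z) ]^0.8868.
s_L/(n + δ)_L = 0.17/0.134 = 1.2687; s_Z/(n + δ)_Z = 0.17/0.082 = 2.0732.
Ratio = (1.2687/2.0732)^0.8868 = 0.6120^0.8868 ≈ 0.6470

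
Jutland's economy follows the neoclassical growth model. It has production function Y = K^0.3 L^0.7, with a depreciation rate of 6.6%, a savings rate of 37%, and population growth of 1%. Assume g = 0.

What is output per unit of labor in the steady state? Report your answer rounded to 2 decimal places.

Steady state requires s·f(k) = (n + δ)·k, i.e. s·k^α = (n + δ)·k.
Dividing both sides by k: k^(1−α) = s / (n + δ).
k^0.7 = 0.37 / (0.010 + 0.066) = 0.37 / 0.076 = 4.8684
k* = 4.8684^(1/0.7) ≈ 9.5936
y* = (k*)^α = 9.5936^0.3 ≈ 1.9706

y* ≈ 1.97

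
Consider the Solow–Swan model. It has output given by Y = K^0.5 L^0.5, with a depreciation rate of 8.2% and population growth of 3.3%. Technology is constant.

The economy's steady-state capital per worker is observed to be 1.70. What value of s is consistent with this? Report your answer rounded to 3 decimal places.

s ≈ 0.150

Steady state requires s·f(k) = (n + δ)·k, i.e. s·k^α = (n + δ)·k.
So s / (n + δ) = (k*)^(1−α) = 1.70^0.5 = 1.3038.
Therefore s = 1.3038 × (n + δ) = 1.3038 × 0.115 = 0.1499.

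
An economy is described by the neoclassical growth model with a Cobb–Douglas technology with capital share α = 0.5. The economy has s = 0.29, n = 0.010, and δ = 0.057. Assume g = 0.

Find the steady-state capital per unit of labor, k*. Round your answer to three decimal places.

At the steady state, Δk = 0, so s·k^α = (n + δ)·k.
Dividing both sides by k: k^(1−α) = s / (n + δ).
k^0.5 = 0.29 / (0.010 + 0.057) = 0.29 / 0.067 = 4.3284
k* = 4.3284^(1/0.5) ≈ 18.7350

k* ≈ 18.735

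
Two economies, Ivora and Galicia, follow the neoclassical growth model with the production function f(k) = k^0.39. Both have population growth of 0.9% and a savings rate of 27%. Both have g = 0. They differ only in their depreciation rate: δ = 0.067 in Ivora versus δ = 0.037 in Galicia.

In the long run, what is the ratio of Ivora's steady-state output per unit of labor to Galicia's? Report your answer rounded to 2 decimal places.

Steady-state y* = [s/(n + δ)]^(α/(1−α)), so the ratio is [ (s_I/(n + δ)_I) / (s_G/(n + δ)_G) ]^0.6393.
s_I/(n + δ)_I = 0.27/0.076 = 3.5526; s_G/(n + δ)_G = 0.27/0.046 = 5.8696.
Ratio = (3.5526/5.8696)^0.6393 = 0.6053^0.6393 ≈ 0.7255

ratio ≈ 0.73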